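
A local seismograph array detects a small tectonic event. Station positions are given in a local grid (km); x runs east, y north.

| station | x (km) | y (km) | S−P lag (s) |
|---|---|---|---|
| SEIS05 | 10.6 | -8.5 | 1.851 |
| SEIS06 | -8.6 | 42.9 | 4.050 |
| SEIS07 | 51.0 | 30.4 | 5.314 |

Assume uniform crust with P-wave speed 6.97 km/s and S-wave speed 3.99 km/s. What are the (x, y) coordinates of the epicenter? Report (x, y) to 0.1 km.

Distance from S−P lag: d = Δt · v_P v_S / (v_P − v_S) = Δt · (6.97·3.99)/(6.97−3.99) ≈ 9.3323·Δt.
So d_SEIS05 = 17.27, d_SEIS06 = 37.80, d_SEIS07 = 49.59 km.
Circle about each station: (x − 10.6)² + (y + 8.5)² = 17.27²; (x + 8.6)² + (y − 42.9)² = 37.80²; (x − 51.0)² + (y − 30.4)² = 49.59².
Subtracting pairs of circle equations eliminates x²+y² and gives linear equations (the radical axes):
-38.4 x + 102.8 y = 599.17
80.8 x + 77.8 y = 1179.63
Solving the 2×2 system: x ≈ 6.6, y ≈ 8.3 km.

(6.6, 8.3)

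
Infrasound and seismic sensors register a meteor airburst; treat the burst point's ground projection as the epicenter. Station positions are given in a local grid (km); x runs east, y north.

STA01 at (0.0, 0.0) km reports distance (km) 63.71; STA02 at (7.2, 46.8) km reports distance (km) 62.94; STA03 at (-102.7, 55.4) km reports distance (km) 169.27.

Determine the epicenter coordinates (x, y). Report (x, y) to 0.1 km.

Circle about each station: x² + y² = 63.71²; (x − 7.2)² + (y − 46.8)² = 62.94²; (x + 102.7)² + (y − 55.4)² = 169.27².
Subtracting the STA01 equation from the STA02 and STA03 equations removes the quadratic terms:
14.4 x + 93.6 y = 2339.60
-205.4 x + 110.8 y = -10976.92
Solving the 2×2 system: x ≈ 61.8, y ≈ 15.5 km.
Check against STA01 (with the unrounded x, y): √(x²+y²) = 63.71 ≈ 63.71 km. ✓

(61.8, 15.5)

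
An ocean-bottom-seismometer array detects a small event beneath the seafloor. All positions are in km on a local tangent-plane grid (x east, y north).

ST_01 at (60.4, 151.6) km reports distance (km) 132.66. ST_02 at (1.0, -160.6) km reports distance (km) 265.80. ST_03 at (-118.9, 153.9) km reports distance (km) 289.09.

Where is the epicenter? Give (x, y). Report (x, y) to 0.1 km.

Circle about each station: (x − 60.4)² + (y − 151.6)² = 132.66²; (x − 1.0)² + (y + 160.6)² = 265.80²; (x + 118.9)² + (y − 153.9)² = 289.09².
Subtracting the ST_01 equation from the ST_02 and ST_03 equations removes the quadratic terms:
-118.8 x − 624.4 y = -53888.32
-358.6 x + 4.6 y = -54782.65
Solving the 2×2 system: x ≈ 153.5, y ≈ 57.1 km.

153.5 km east, 57.1 km north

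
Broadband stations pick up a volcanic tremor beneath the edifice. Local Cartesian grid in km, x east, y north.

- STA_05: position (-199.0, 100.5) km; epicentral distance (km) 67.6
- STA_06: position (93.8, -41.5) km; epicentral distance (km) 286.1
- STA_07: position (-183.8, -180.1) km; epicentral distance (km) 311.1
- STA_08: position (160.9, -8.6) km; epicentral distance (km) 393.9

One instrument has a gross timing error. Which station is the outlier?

Solve using three stations at a time. Using STA_05, STA_06, STA_07 (subtract circle equations pairwise → linear system) gives (x, y) ≈ (-137.1, 127.5).
Distances from that point to each station vs reported:
  STA_05: calculated 67.5 vs reported 67.6 → residual 0.1 km
  STA_06: calculated 286.1 vs reported 286.1 → residual 0.0 km
  STA_07: calculated 311.1 vs reported 311.1 → residual 0.0 km
  STA_08: calculated 327.6 vs reported 393.9 → residual 66.3 km
STA_05, STA_06, STA_07 are mutually consistent (residuals ≈ 0); STA_08 is off by 66.3 km.

STA_08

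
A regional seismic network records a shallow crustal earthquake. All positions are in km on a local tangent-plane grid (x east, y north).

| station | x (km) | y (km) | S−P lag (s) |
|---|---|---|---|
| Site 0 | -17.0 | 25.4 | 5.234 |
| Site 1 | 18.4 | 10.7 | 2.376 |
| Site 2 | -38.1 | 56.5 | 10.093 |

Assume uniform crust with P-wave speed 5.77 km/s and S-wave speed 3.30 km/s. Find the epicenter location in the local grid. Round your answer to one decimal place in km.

(9.3, -5.2)

Distance from S−P lag: d = Δt · v_P v_S / (v_P − v_S) = Δt · (5.77·3.30)/(5.77−3.30) ≈ 7.7089·Δt.
So d_Site 0 = 40.35, d_Site 1 = 18.32, d_Site 2 = 77.81 km.
Circle about each station: (x + 17.0)² + (y − 25.4)² = 40.35²; (x − 18.4)² + (y − 10.7)² = 18.32²; (x + 38.1)² + (y − 56.5)² = 77.81².
Subtracting pairs of circle equations eliminates x²+y² and gives linear equations (the radical axes):
70.8 x − 29.4 y = 811.39
-42.2 x + 62.2 y = -716.57
Solving the 2×2 system: x ≈ 9.3, y ≈ -5.2 km.
Check against Site 0 (with the unrounded x, y): √((x + 17.0)²+(y − 25.4)²) = 40.36 ≈ 40.35 km. ✓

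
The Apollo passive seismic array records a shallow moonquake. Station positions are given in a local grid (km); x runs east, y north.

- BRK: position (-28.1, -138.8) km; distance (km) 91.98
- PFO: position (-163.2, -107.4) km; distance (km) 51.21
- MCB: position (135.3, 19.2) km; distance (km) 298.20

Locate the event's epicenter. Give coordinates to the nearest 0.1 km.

(-120.0, -134.9)

Circle about each station: (x + 28.1)² + (y + 138.8)² = 91.98²; (x + 163.2)² + (y + 107.4)² = 51.21²; (x − 135.3)² + (y − 19.2)² = 298.20².
Subtracting the BRK equation from the PFO and MCB equations removes the quadratic terms:
-270.2 x + 62.8 y = 23951.81
326.8 x + 316.0 y = -81843.24
Solving the 2×2 system: x ≈ -120.0, y ≈ -134.9 km.
Check against BRK (with the unrounded x, y): √((x + 28.1)²+(y + 138.8)²) = 91.98 ≈ 91.98 km. ✓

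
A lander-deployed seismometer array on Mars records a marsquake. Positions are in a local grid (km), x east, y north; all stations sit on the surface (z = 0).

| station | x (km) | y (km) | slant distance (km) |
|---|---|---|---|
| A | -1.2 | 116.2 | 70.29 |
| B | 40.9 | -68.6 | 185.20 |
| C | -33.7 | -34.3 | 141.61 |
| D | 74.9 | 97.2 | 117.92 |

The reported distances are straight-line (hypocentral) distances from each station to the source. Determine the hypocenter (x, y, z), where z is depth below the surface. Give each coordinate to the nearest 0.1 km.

Each station gives a sphere (x−x_i)² + (y−y_i)² + z² = d_i² (stations at z=0).
Subtracting the A sphere from B and C: z² cancels, leaving linear equations in x and y:
84.2 x − 369.6 y = -36483.47
-65.0 x − 301.0 y = -26304.41
Solving: x ≈ -25.511, y ≈ 92.899 km (keep extra digits for the depth step; rounded: -25.5, 92.9).
Then from the A sphere: z² = 70.29² − (x + 1.2)² − (y − 116.2)² with x = -25.511, y = 92.899, so z ≈ 61.699 ≈ 61.7 km.
Check against D (with the unrounded solution): distance 117.93 ≈ 117.92 km. ✓

x ≈ -25.5 km, y ≈ 92.9 km, depth ≈ 61.7 km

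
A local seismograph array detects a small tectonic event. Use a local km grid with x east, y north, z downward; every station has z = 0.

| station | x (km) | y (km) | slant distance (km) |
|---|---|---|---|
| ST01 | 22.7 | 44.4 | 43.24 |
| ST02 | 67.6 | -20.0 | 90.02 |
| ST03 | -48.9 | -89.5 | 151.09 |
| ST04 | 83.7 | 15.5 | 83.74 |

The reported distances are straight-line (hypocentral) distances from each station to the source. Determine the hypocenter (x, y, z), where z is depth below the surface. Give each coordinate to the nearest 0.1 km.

Each station gives a sphere (x−x_i)² + (y−y_i)² + z² = d_i² (stations at z=0).
Subtracting the ST01 sphere from ST02 and ST03: z² cancels, leaving linear equations in x and y:
89.8 x − 128.8 y = -3750.79
-143.2 x − 267.8 y = -13043.68
Solving: x ≈ 15.898, y ≈ 40.205 km (keep extra digits for the depth step; rounded: 15.9, 40.2).
Then from the ST01 sphere: z² = 43.24² − (x − 22.7)² − (y − 44.4)² with x = 15.898, y = 40.205, so z ≈ 42.495 ≈ 42.5 km.
Check against ST04 (with the unrounded solution): distance 83.75 ≈ 83.74 km. ✓

(15.9, 40.2, 42.5)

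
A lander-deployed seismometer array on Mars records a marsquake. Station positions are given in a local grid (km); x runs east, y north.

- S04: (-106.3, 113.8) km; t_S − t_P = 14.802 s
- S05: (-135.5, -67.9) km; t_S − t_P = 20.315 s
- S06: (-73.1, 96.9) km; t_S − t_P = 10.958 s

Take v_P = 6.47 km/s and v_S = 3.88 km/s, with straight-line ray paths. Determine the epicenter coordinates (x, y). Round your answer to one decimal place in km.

22.2 km east, 50.0 km north

Distance from S−P lag: d = Δt · v_P v_S / (v_P − v_S) = Δt · (6.47·3.88)/(6.47−3.88) ≈ 9.6925·Δt.
So d_S04 = 143.47, d_S05 = 196.90, d_S06 = 106.21 km.
Circle about each station: (x + 106.3)² + (y − 113.8)² = 143.47²; (x + 135.5)² + (y + 67.9)² = 196.90²; (x + 73.1)² + (y − 96.9)² = 106.21².
Subtracting the S04 equation from the S05 and S06 equations removes the quadratic terms:
-58.4 x − 363.4 y = -19465.44
66.4 x − 33.8 y = -213.83
Solving the 2×2 system: x ≈ 22.2, y ≈ 50.0 km.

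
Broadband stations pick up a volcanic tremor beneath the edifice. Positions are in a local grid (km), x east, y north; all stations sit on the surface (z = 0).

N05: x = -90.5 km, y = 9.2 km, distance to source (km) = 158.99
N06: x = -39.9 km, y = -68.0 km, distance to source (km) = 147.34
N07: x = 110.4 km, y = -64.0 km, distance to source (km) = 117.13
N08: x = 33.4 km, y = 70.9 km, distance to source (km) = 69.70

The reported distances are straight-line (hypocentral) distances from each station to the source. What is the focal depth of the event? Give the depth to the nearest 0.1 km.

depth ≈ 49.4 km

Each station gives a sphere (x−x_i)² + (y−y_i)² + z² = d_i² (stations at z=0).
Subtracting the N05 sphere from N06 and N07: z² cancels, leaving linear equations in x and y:
101.2 x − 154.4 y = 1509.86
401.8 x − 146.4 y = 19567.65
Solving: x ≈ 59.298, y ≈ 29.088 km (keep extra digits for the depth step; rounded: 59.3, 29.1).
Then from the N05 sphere: z² = 158.99² − (x + 90.5)² − (y − 9.2)² with x = 59.298, y = 29.088, so z ≈ 49.425 ≈ 49.4 km.
Check against N08 (with the unrounded solution): distance 69.73 ≈ 69.70 km. ✓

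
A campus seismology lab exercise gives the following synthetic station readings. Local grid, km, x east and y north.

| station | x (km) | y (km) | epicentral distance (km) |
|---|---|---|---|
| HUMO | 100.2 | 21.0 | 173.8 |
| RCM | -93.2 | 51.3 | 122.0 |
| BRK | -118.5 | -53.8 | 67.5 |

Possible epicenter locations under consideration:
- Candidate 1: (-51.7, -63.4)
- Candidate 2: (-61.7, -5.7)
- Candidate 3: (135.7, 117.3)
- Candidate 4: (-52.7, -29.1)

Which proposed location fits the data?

Candidate 1

For each candidate, compare |candidate − station| to the reported distance:
Candidate 1: residuals HUMO 0.0, RCM 0.0, BRK 0.0 → max 0.0 km
Candidate 2: residuals HUMO 9.7, RCM 56.9, BRK 6.9 → max 56.9 km
Candidate 3: residuals HUMO 71.2, RCM 116.2, BRK 238.9 → max 238.9 km
Candidate 4: residuals HUMO 12.9, RCM 32.0, BRK 2.8 → max 32.0 km
Only Candidate 1 has all residuals ≈ 0.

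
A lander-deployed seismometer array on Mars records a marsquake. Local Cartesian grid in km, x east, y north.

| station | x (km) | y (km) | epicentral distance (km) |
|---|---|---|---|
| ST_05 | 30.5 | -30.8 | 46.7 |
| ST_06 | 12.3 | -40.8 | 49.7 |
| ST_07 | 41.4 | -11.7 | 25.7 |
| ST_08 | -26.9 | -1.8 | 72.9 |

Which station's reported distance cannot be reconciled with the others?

Solve using three stations at a time. Using ST_05, ST_07, ST_08 (subtract circle equations pairwise → linear system) gives (x, y) ≈ (44.3, 13.8).
Distances from that point to each station vs reported:
  ST_05: calculated 46.7 vs reported 46.7 → residual 0.0 km
  ST_06: calculated 63.3 vs reported 49.7 → residual 13.6 km
  ST_07: calculated 25.7 vs reported 25.7 → residual 0.0 km
  ST_08: calculated 72.9 vs reported 72.9 → residual 0.0 km
ST_05, ST_07, ST_08 are mutually consistent (residuals ≈ 0); ST_06 is off by 13.6 km.

ST_06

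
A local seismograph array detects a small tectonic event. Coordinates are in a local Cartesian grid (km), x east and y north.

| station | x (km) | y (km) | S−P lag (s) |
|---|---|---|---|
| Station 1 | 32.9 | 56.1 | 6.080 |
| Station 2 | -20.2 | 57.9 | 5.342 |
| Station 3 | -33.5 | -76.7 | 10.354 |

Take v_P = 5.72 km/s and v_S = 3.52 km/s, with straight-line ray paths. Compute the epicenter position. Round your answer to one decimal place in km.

-1.8 km east, 12.6 km north

Distance from S−P lag: d = Δt · v_P v_S / (v_P − v_S) = Δt · (5.72·3.52)/(5.72−3.52) ≈ 9.1520·Δt.
So d_Station 1 = 55.64, d_Station 2 = 48.89, d_Station 3 = 94.76 km.
Circle about each station: (x − 32.9)² + (y − 56.1)² = 55.64²; (x + 20.2)² + (y − 57.9)² = 48.89²; (x + 33.5)² + (y + 76.7)² = 94.76².
Subtracting the Station 1 equation from the Station 2 and Station 3 equations removes the quadratic terms:
-106.2 x + 3.6 y = 236.41
-132.8 x − 265.6 y = -3108.13
Solving the 2×2 system: x ≈ -1.8, y ≈ 12.6 km.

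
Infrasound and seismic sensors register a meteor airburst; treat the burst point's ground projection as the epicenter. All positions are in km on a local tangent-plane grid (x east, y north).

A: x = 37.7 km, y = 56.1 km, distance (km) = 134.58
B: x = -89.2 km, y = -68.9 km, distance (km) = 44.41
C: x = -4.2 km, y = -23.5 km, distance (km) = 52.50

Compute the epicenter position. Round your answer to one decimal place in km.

-52.7 km east, -43.6 km north

Circle about each station: (x − 37.7)² + (y − 56.1)² = 134.58²; (x + 89.2)² + (y + 68.9)² = 44.41²; (x + 4.2)² + (y + 23.5)² = 52.50².
Subtracting the A equation from the B and C equations removes the quadratic terms:
-253.8 x − 250.0 y = 24274.88
-83.8 x − 159.2 y = 11356.92
Solving the 2×2 system: x ≈ -52.7, y ≈ -43.6 km.
Check against A (with the unrounded x, y): √((x − 37.7)²+(y − 56.1)²) = 134.58 ≈ 134.58 km. ✓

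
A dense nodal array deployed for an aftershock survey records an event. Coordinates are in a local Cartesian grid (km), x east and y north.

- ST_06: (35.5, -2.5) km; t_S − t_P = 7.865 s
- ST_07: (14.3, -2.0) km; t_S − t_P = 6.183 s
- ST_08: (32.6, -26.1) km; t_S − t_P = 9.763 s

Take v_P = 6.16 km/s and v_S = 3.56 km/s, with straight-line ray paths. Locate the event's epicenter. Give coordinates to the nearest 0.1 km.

Distance from S−P lag: d = Δt · v_P v_S / (v_P − v_S) = Δt · (6.16·3.56)/(6.16−3.56) ≈ 8.4345·Δt.
So d_ST_06 = 66.34, d_ST_07 = 52.15, d_ST_08 = 82.35 km.
Circle about each station: (x − 35.5)² + (y + 2.5)² = 66.34²; (x − 14.3)² + (y + 2.0)² = 52.15²; (x − 32.6)² + (y + 26.1)² = 82.35².
Subtracting the ST_06 equation from the ST_07 and ST_08 equations removes the quadratic terms:
-42.4 x + 1.0 y = 623.36
-5.8 x − 47.2 y = -1903.06
Solving the 2×2 system: x ≈ -13.7, y ≈ 42.0 km.

x ≈ -13.7 km, y ≈ 42.0 km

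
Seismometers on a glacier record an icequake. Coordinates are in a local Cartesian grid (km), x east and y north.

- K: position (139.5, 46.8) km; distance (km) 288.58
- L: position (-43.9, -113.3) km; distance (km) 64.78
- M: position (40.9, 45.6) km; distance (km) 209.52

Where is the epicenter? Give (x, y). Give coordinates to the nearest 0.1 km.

(-107.7, -102.1)

Circle about each station: (x − 139.5)² + (y − 46.8)² = 288.58²; (x + 43.9)² + (y + 113.3)² = 64.78²; (x − 40.9)² + (y − 45.6)² = 209.52².
Subtracting the K equation from the L and M equations removes the quadratic terms:
-366.8 x − 320.2 y = 72195.58
-197.2 x − 2.4 y = 21481.47
Solving the 2×2 system: x ≈ -107.7, y ≈ -102.1 km.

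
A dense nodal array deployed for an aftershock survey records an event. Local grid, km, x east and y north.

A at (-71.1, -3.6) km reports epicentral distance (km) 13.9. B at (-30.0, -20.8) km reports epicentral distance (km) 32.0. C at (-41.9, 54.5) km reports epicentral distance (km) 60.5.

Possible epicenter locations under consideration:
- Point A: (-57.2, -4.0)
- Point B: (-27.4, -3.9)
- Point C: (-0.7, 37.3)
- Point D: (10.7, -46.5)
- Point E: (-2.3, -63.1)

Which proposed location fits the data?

Point A

For each candidate, compare |candidate − station| to the reported distance:
Point A: residuals A 0.0, B 0.0, C 0.0 → max 0.0 km
Point B: residuals A 29.8, B 14.9, C 0.3 → max 29.8 km
Point C: residuals A 67.5, B 33.1, C 15.9 → max 67.5 km
Point D: residuals A 78.5, B 16.1, C 53.4 → max 78.5 km
Point E: residuals A 77.1, B 18.6, C 63.6 → max 77.1 km
Only Point A has all residuals ≈ 0.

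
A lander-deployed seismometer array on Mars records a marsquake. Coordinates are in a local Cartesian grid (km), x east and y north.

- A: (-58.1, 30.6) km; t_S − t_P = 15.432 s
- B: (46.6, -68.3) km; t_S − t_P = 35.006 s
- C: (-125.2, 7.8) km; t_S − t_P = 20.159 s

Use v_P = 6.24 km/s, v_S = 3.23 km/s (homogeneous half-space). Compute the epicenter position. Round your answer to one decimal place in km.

x ≈ -74.0 km, y ≈ 132.7 km

Distance from S−P lag: d = Δt · v_P v_S / (v_P − v_S) = Δt · (6.24·3.23)/(6.24−3.23) ≈ 6.6961·Δt.
So d_A = 103.33, d_B = 234.40, d_C = 134.99 km.
Circle about each station: (x + 58.1)² + (y − 30.6)² = 103.33²; (x − 46.6)² + (y + 68.3)² = 234.40²; (x + 125.2)² + (y − 7.8)² = 134.99².
Subtracting pairs of circle equations eliminates x²+y² and gives linear equations (the radical axes):
209.4 x − 197.8 y = -41741.79
-134.2 x − 45.6 y = 3878.70
Solving the 2×2 system: x ≈ -74.0, y ≈ 132.7 km.
Check against A (with the unrounded x, y): √((x + 58.1)²+(y − 30.6)²) = 103.33 ≈ 103.33 km. ✓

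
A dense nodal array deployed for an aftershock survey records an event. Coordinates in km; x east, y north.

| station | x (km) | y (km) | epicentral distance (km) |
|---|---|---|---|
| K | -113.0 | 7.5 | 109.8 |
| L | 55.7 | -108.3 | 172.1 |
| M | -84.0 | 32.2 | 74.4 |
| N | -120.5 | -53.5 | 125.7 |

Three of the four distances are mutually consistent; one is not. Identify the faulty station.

Solve using three stations at a time. Using K, L, M (subtract circle equations pairwise → linear system) gives (x, y) ≈ (-11.8, 50.0).
Distances from that point to each station vs reported:
  K: calculated 109.8 vs reported 109.8 → residual 0.0 km
  L: calculated 172.1 vs reported 172.1 → residual 0.0 km
  M: calculated 74.4 vs reported 74.4 → residual 0.0 km
  N: calculated 150.1 vs reported 125.7 → residual 24.4 km
K, L, M are mutually consistent (residuals ≈ 0); N is off by 24.4 km.

N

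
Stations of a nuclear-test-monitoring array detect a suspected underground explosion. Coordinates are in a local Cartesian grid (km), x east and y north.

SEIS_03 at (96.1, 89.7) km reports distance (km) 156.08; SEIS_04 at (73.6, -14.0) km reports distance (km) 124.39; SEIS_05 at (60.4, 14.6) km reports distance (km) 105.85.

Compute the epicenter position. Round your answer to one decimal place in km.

Circle about each station: (x − 96.1)² + (y − 89.7)² = 156.08²; (x − 73.6)² + (y + 14.0)² = 124.39²; (x − 60.4)² + (y − 14.6)² = 105.85².
Subtracting pairs of circle equations eliminates x²+y² and gives linear equations (the radical axes):
-45.0 x − 207.4 y = -2780.25
-71.4 x − 150.2 y = -263.24
Solving the 2×2 system: x ≈ -45.1, y ≈ 23.2 km.

(-45.1, 23.2)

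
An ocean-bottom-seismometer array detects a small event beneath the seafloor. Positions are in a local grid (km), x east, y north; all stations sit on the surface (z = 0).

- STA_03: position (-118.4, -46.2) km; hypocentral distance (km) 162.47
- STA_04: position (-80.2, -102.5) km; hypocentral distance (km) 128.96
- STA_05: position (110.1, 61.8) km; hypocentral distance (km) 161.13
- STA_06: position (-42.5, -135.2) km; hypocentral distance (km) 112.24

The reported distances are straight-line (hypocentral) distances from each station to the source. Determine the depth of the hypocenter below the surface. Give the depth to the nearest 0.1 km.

z ≈ 51.0 km

Each station gives a sphere (x−x_i)² + (y−y_i)² + z² = d_i² (stations at z=0).
Subtracting the STA_03 sphere from STA_04 and STA_05: z² cancels, leaving linear equations in x and y:
76.4 x − 112.6 y = 10551.11
457.0 x + 216.0 y = 221.87
Solving: x ≈ 33.902, y ≈ -70.701 km (keep extra digits for the depth step; rounded: 33.9, -70.7).
Then from the STA_03 sphere: z² = 162.47² − (x + 118.4)² − (y + 46.2)² with x = 33.902, y = -70.701, so z ≈ 50.993 ≈ 51.0 km.
Check against STA_06 (with the unrounded solution): distance 112.24 ≈ 112.24 km. ✓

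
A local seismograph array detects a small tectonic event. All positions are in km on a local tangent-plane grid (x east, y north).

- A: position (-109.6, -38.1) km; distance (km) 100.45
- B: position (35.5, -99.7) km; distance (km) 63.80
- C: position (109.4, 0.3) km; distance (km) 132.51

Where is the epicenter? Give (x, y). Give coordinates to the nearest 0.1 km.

Circle about each station: (x + 109.6)² + (y + 38.1)² = 100.45²; (x − 35.5)² + (y + 99.7)² = 63.80²; (x − 109.4)² + (y − 0.3)² = 132.51².
Subtracting pairs of circle equations eliminates x²+y² and gives linear equations (the radical axes):
290.2 x − 123.2 y = 3756.33
438.0 x + 76.8 y = -8964.02
Solving the 2×2 system: x ≈ -10.7, y ≈ -55.7 km.

(-10.7, -55.7)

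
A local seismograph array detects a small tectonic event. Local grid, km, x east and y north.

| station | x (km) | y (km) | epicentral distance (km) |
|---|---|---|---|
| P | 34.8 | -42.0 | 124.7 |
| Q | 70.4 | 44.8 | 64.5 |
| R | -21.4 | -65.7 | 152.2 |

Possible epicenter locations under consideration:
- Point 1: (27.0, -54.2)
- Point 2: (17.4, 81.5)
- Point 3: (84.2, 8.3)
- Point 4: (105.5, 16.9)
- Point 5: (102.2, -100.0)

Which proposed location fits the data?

For each candidate, compare |candidate − station| to the reported distance:
Point 1: residuals P 110.2, Q 43.6, R 102.5 → max 110.2 km
Point 2: residuals P 0.0, Q 0.0, R 0.0 → max 0.0 km
Point 3: residuals P 54.2, Q 25.5, R 23.3 → max 54.2 km
Point 4: residuals P 32.7, Q 19.7, R 0.8 → max 32.7 km
Point 5: residuals P 35.8, Q 83.8, R 23.9 → max 83.8 km
Only Point 2 has all residuals ≈ 0.

Point 2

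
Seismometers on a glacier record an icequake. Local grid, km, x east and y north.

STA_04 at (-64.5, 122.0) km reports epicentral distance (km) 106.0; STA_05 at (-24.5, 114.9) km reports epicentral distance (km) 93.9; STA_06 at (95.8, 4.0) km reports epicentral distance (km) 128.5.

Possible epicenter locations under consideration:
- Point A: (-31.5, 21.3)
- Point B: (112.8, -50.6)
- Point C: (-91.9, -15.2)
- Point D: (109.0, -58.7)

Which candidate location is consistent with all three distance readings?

Point A

For each candidate, compare |candidate − station| to the reported distance:
Point A: residuals STA_04 0.0, STA_05 0.0, STA_06 0.0 → max 0.0 km
Point B: residuals STA_04 141.4, STA_05 121.1, STA_06 71.3 → max 141.4 km
Point C: residuals STA_04 33.9, STA_05 52.6, STA_06 60.2 → max 60.2 km
Point D: residuals STA_04 144.5, STA_05 125.1, STA_06 64.4 → max 144.5 km
Only Point A has all residuals ≈ 0.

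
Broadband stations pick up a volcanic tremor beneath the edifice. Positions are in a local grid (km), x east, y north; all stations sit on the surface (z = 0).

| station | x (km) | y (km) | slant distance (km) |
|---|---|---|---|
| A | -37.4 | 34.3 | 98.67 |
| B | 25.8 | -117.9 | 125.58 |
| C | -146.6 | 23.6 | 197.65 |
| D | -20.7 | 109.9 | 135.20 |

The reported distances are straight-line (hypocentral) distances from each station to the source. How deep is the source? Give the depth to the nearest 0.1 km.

depth ≈ 41.0 km

Each station gives a sphere (x−x_i)² + (y−y_i)² + z² = d_i² (stations at z=0).
Subtracting the A sphere from B and C: z² cancels, leaving linear equations in x and y:
126.4 x − 304.4 y = 5956.23
-218.4 x − 21.4 y = -9856.48
Solving: x ≈ 45.208, y ≈ -0.795 km (keep extra digits for the depth step; rounded: 45.2, -0.8).
Then from the A sphere: z² = 98.67² − (x + 37.4)² − (y − 34.3)² with x = 45.208, y = -0.795, so z ≈ 40.988 ≈ 41.0 km.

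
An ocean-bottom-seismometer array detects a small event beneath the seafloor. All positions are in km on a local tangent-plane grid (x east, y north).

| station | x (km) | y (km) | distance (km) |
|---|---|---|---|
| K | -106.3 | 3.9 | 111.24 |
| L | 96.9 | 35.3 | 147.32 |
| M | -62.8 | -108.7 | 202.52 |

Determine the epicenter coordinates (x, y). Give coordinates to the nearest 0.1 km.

Circle about each station: (x + 106.3)² + (y − 3.9)² = 111.24²; (x − 96.9)² + (y − 35.3)² = 147.32²; (x + 62.8)² + (y + 108.7)² = 202.52².
Subtracting pairs of circle equations eliminates x²+y² and gives linear equations (the radical axes):
406.4 x + 62.8 y = -10008.04
87.0 x − 225.2 y = -24195.38
Solving the 2×2 system: x ≈ -38.9, y ≈ 92.4 km.
Check against K (with the unrounded x, y): √((x + 106.3)²+(y − 3.9)²) = 111.25 ≈ 111.24 km. ✓

(-38.9, 92.4)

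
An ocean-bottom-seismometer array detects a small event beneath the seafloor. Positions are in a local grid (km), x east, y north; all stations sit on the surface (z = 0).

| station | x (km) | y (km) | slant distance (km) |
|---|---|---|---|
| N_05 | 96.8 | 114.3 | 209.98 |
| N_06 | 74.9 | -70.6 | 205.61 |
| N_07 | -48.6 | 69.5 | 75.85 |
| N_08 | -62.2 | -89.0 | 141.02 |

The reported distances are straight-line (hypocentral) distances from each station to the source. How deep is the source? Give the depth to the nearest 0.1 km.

Each station gives a sphere (x−x_i)² + (y−y_i)² + z² = d_i² (stations at z=0).
Subtracting the N_05 sphere from N_06 and N_07: z² cancels, leaving linear equations in x and y:
-43.8 x − 369.8 y = -10024.23
-290.8 x − 89.6 y = 23095.86
Solving: x ≈ -91.098, y ≈ 37.897 km (keep extra digits for the depth step; rounded: -91.1, 37.9).
Then from the N_05 sphere: z² = 209.98² − (x − 96.8)² − (y − 114.3)² with x = -91.098, y = 37.897, so z ≈ 54.300 ≈ 54.3 km.
Check against N_08 (with the unrounded solution): distance 141.02 ≈ 141.02 km. ✓

z ≈ 54.3 km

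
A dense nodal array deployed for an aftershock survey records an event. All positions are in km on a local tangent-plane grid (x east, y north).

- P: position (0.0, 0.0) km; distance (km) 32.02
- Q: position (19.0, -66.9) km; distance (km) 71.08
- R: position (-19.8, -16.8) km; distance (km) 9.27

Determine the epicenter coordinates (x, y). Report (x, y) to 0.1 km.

Circle about each station: x² + y² = 32.02²; (x − 19.0)² + (y + 66.9)² = 71.08²; (x + 19.8)² + (y + 16.8)² = 9.27².
Subtracting the P equation from the Q and R equations removes the quadratic terms:
38.0 x − 133.8 y = 809.52
-39.6 x − 33.6 y = 1613.63
Solving the 2×2 system: x ≈ -28.7, y ≈ -14.2 km.

x ≈ -28.7 km, y ≈ -14.2 km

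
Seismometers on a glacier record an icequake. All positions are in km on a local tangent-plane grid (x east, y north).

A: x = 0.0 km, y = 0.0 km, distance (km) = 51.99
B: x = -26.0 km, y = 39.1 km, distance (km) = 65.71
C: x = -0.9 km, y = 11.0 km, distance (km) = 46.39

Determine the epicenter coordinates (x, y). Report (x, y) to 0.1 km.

Circle about each station: x² + y² = 51.99²; (x + 26.0)² + (y − 39.1)² = 65.71²; (x + 0.9)² + (y − 11.0)² = 46.39².
Subtracting pairs of circle equations eliminates x²+y² and gives linear equations (the radical axes):
-52.0 x + 78.2 y = 589.97
-1.8 x + 22.0 y = 672.74
Solving the 2×2 system: x ≈ 39.5, y ≈ 33.8 km.

x ≈ 39.5 km, y ≈ 33.8 km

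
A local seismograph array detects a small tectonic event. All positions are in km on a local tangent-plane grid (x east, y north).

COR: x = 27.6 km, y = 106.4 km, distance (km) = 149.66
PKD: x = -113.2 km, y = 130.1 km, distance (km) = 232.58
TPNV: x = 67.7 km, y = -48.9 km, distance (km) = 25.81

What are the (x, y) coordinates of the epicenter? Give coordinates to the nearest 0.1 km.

Circle about each station: (x − 27.6)² + (y − 106.4)² = 149.66²; (x + 113.2)² + (y − 130.1)² = 232.58²; (x − 67.7)² + (y + 48.9)² = 25.81².
Subtracting pairs of circle equations eliminates x²+y² and gives linear equations (the radical axes):
-281.6 x + 47.4 y = -14037.81
80.2 x − 310.6 y = 16623.74
Solving the 2×2 system: x ≈ 42.7, y ≈ -42.5 km.

x ≈ 42.7 km, y ≈ -42.5 km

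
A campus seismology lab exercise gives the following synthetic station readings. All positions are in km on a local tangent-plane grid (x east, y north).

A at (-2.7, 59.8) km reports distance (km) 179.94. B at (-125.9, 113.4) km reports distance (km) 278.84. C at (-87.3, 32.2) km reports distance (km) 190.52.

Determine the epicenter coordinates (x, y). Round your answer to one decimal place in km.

31.3 km east, -116.9 km north

Circle about each station: (x + 2.7)² + (y − 59.8)² = 179.94²; (x + 125.9)² + (y − 113.4)² = 278.84²; (x + 87.3)² + (y − 32.2)² = 190.52².
Subtracting the A equation from the B and C equations removes the quadratic terms:
-246.4 x + 107.2 y = -20246.30
-169.2 x − 55.2 y = 1155.33
Solving the 2×2 system: x ≈ 31.3, y ≈ -116.9 km.
Check against A (with the unrounded x, y): √((x + 2.7)²+(y − 59.8)²) = 179.94 ≈ 179.94 km. ✓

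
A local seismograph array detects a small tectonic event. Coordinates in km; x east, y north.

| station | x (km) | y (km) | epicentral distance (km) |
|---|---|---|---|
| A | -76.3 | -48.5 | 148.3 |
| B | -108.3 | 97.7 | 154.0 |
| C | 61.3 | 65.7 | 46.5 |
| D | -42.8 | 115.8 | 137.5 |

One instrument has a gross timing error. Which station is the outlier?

B

Solve using three stations at a time. Using A, C, D (subtract circle equations pairwise → linear system) gives (x, y) ≈ (55.4, 19.6).
Distances from that point to each station vs reported:
  A: calculated 148.3 vs reported 148.3 → residual 0.0 km
  B: calculated 181.4 vs reported 154.0 → residual 27.4 km
  C: calculated 46.5 vs reported 46.5 → residual 0.0 km
  D: calculated 137.5 vs reported 137.5 → residual 0.0 km
A, C, D are mutually consistent (residuals ≈ 0); B is off by 27.4 km.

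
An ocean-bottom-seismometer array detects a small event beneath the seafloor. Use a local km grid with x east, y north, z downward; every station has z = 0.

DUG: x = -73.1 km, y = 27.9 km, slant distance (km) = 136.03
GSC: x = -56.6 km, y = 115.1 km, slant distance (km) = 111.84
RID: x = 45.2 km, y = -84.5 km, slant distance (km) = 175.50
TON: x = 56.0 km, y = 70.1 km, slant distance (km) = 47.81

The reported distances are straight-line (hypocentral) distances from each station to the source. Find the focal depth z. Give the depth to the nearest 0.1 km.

Each station gives a sphere (x−x_i)² + (y−y_i)² + z² = d_i² (stations at z=0).
Subtracting the DUG sphere from GSC and RID: z² cancels, leaving linear equations in x and y:
33.0 x + 174.4 y = 16325.53
236.6 x − 224.8 y = -9234.82
Solving: x ≈ 42.304, y ≈ 85.605 km (keep extra digits for the depth step; rounded: 42.3, 85.6).
Then from the DUG sphere: z² = 136.03² − (x + 73.1)² − (y − 27.9)² with x = 42.304, y = 85.605, so z ≈ 43.084 ≈ 43.1 km.

z ≈ 43.1 km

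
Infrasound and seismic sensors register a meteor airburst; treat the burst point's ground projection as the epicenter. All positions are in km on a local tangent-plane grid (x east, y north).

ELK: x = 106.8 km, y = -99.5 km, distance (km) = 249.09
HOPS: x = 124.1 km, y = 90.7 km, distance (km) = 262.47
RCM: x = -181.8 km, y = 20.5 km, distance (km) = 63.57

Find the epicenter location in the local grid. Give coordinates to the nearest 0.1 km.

(-121.9, -0.8)

Circle about each station: (x − 106.8)² + (y + 99.5)² = 249.09²; (x − 124.1)² + (y − 90.7)² = 262.47²; (x + 181.8)² + (y − 20.5)² = 63.57².
Subtracting the ELK equation from the HOPS and RCM equations removes the quadratic terms:
34.6 x + 380.4 y = -4523.86
-577.2 x + 240.0 y = 70169.68
Solving the 2×2 system: x ≈ -121.9, y ≈ -0.8 km.
Check against ELK (with the unrounded x, y): √((x − 106.8)²+(y + 99.5)²) = 249.09 ≈ 249.09 km. ✓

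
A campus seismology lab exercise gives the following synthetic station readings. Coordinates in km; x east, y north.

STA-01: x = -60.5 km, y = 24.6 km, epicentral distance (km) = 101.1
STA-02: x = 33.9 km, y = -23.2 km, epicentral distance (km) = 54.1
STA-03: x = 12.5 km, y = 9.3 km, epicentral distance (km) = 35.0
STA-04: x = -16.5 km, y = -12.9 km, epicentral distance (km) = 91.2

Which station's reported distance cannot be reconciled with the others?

Solve using three stations at a time. Using STA-01, STA-02, STA-03 (subtract circle equations pairwise → linear system) gives (x, y) ≈ (40.5, 30.6).
Distances from that point to each station vs reported:
  STA-01: calculated 101.2 vs reported 101.1 → residual 0.1 km
  STA-02: calculated 54.2 vs reported 54.1 → residual 0.1 km
  STA-03: calculated 35.2 vs reported 35.0 → residual 0.2 km
  STA-04: calculated 71.7 vs reported 91.2 → residual 19.5 km
STA-01, STA-02, STA-03 are mutually consistent (residuals ≈ 0); STA-04 is off by 19.5 km.

STA-04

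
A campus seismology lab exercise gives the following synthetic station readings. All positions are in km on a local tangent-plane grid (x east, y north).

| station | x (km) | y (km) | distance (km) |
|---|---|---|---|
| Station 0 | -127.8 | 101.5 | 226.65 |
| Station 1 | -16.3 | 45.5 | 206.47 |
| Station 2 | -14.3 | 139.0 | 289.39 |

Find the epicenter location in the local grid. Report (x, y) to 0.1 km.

Circle about each station: (x + 127.8)² + (y − 101.5)² = 226.65²; (x + 16.3)² + (y − 45.5)² = 206.47²; (x + 14.3)² + (y − 139.0)² = 289.39².
Subtracting the Station 0 equation from the Station 1 and Station 2 equations removes the quadratic terms:
223.0 x − 112.0 y = -15558.79
227.0 x + 75.0 y = -39485.95
Solving the 2×2 system: x ≈ -132.6, y ≈ -125.1 km.

-132.6 km east, -125.1 km north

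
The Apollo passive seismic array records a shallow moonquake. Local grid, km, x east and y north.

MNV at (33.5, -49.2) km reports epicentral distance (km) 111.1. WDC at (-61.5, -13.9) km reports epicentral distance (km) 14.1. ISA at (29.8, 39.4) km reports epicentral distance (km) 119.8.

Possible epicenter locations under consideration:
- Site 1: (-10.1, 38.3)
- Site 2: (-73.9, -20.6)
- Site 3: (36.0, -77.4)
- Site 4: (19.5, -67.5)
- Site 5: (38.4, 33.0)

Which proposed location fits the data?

For each candidate, compare |candidate − station| to the reported distance:
Site 1: residuals MNV 13.3, WDC 59.2, ISA 79.9 → max 79.9 km
Site 2: residuals MNV 0.0, WDC 0.0, ISA 0.0 → max 0.0 km
Site 3: residuals MNV 82.8, WDC 102.3, ISA 2.8 → max 102.3 km
Site 4: residuals MNV 88.1, WDC 83.0, ISA 12.4 → max 88.1 km
Site 5: residuals MNV 28.8, WDC 96.3, ISA 109.1 → max 109.1 km
Only Site 2 has all residuals ≈ 0.

Site 2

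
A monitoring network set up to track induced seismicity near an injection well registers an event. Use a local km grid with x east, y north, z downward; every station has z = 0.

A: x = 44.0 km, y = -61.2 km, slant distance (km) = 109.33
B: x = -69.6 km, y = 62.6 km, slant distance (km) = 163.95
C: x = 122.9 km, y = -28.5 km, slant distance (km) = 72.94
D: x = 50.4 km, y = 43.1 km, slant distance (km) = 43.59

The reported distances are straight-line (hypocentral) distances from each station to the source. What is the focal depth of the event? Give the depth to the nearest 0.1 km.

Each station gives a sphere (x−x_i)² + (y−y_i)² + z² = d_i² (stations at z=0).
Subtracting the A sphere from B and C: z² cancels, leaving linear equations in x and y:
-227.2 x + 247.6 y = -11845.07
157.8 x + 65.4 y = 16868.03
Solving: x ≈ 91.807, y ≈ 36.404 km (keep extra digits for the depth step; rounded: 91.8, 36.4).
Then from the A sphere: z² = 109.33² − (x − 44.0)² − (y + 61.2)² with x = 91.807, y = 36.404, so z ≈ 11.874 ≈ 11.9 km.
Check against D (with the unrounded solution): distance 43.59 ≈ 43.59 km. ✓

z ≈ 11.9 km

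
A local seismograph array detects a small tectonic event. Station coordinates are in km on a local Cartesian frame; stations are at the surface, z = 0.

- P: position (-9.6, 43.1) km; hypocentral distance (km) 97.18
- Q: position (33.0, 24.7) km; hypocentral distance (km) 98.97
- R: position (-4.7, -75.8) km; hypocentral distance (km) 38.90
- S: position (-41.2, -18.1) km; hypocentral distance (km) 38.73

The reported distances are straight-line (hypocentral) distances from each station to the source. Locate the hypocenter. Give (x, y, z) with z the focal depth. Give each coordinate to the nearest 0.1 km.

x ≈ -28.9 km, y ≈ -50.6 km, depth ≈ 17.1 km

Each station gives a sphere (x−x_i)² + (y−y_i)² + z² = d_i² (stations at z=0).
Subtracting the P sphere from Q and R: z² cancels, leaving linear equations in x and y:
85.2 x − 36.8 y = -601.79
9.8 x − 237.8 y = 11748.70
Solving: x ≈ -28.918, y ≈ -50.598 km (keep extra digits for the depth step; rounded: -28.9, -50.6).
Then from the P sphere: z² = 97.18² − (x + 9.6)² − (y − 43.1)² with x = -28.918, y = -50.598, so z ≈ 17.072 ≈ 17.1 km.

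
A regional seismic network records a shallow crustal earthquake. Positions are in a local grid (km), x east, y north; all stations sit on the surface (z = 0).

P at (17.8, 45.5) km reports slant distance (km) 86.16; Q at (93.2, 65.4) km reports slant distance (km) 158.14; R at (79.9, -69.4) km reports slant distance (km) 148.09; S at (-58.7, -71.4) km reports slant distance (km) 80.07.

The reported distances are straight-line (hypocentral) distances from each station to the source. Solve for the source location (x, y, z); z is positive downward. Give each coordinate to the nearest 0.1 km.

Each station gives a sphere (x−x_i)² + (y−y_i)² + z² = d_i² (stations at z=0).
Subtracting the P sphere from Q and R: z² cancels, leaving linear equations in x and y:
150.8 x + 39.8 y = -7008.40
124.2 x − 229.8 y = -5693.82
Solving: x ≈ -46.396, y ≈ -0.298 km (keep extra digits for the depth step; rounded: -46.4, -0.3).
Then from the P sphere: z² = 86.16² − (x − 17.8)² − (y − 45.5)² with x = -46.396, y = -0.298, so z ≈ 34.713 ≈ 34.7 km.

x ≈ -46.4 km, y ≈ -0.3 km, depth ≈ 34.7 km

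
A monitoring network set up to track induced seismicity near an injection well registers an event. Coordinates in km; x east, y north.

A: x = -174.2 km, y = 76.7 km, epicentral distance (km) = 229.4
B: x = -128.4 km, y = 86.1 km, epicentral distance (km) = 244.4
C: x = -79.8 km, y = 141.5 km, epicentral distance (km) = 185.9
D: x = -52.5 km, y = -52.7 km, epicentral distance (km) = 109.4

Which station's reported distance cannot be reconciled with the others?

B

Solve using three stations at a time. Using A, C, D (subtract circle equations pairwise → linear system) gives (x, y) ≈ (42.5, 1.5).
Distances from that point to each station vs reported:
  A: calculated 229.4 vs reported 229.4 → residual 0.0 km
  B: calculated 190.7 vs reported 244.4 → residual 53.7 km
  C: calculated 185.9 vs reported 185.9 → residual 0.0 km
  D: calculated 109.4 vs reported 109.4 → residual 0.0 km
A, C, D are mutually consistent (residuals ≈ 0); B is off by 53.7 km.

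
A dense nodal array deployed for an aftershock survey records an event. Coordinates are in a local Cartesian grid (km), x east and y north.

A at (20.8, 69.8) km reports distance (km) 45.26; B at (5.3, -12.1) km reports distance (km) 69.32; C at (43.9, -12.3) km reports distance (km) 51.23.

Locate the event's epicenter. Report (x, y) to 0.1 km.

Circle about each station: (x − 20.8)² + (y − 69.8)² = 45.26²; (x − 5.3)² + (y + 12.1)² = 69.32²; (x − 43.9)² + (y + 12.3)² = 51.23².
Subtracting the A equation from the B and C equations removes the quadratic terms:
-31.0 x − 163.8 y = -7886.97
46.2 x − 164.2 y = -3802.23
Solving the 2×2 system: x ≈ 53.1, y ≈ 38.1 km.

53.1 km east, 38.1 km north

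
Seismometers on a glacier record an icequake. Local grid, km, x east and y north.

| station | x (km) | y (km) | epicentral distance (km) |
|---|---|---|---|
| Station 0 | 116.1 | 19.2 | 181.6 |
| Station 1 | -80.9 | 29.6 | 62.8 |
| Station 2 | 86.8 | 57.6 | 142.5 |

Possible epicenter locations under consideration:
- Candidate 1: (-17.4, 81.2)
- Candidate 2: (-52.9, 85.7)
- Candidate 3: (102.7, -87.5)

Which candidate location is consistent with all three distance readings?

For each candidate, compare |candidate − station| to the reported distance:
Candidate 1: residuals Station 0 34.4, Station 1 19.0, Station 2 35.7 → max 35.7 km
Candidate 2: residuals Station 0 0.0, Station 1 0.1, Station 2 0.0 → max 0.1 km
Candidate 3: residuals Station 0 74.1, Station 1 155.0, Station 2 3.5 → max 155.0 km
Only Candidate 2 has all residuals ≈ 0.

Candidate 2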